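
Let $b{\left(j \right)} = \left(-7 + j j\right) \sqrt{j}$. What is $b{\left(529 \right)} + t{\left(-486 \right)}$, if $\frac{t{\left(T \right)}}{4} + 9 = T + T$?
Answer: $6432258$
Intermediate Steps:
$t{\left(T \right)} = -36 + 8 T$ ($t{\left(T \right)} = -36 + 4 \left(T + T\right) = -36 + 4 \cdot 2 T = -36 + 8 T$)
$b{\left(j \right)} = \sqrt{j} \left(-7 + j^{2}\right)$ ($b{\left(j \right)} = \left(-7 + j^{2}\right) \sqrt{j} = \sqrt{j} \left(-7 + j^{2}\right)$)
$b{\left(529 \right)} + t{\left(-486 \right)} = \sqrt{529} \left(-7 + 529^{2}\right) + \left(-36 + 8 \left(-486\right)\right) = 23 \left(-7 + 279841\right) - 3924 = 23 \cdot 279834 - 3924 = 6436182 - 3924 = 6432258$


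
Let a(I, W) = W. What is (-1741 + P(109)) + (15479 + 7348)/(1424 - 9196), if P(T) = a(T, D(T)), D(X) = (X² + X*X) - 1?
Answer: 171116613/7772 ≈ 22017.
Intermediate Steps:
D(X) = -1 + 2*X² (D(X) = (X² + X²) - 1 = 2*X² - 1 = -1 + 2*X²)
P(T) = -1 + 2*T²
(-1741 + P(109)) + (15479 + 7348)/(1424 - 9196) = (-1741 + (-1 + 2*109²)) + (15479 + 7348)/(1424 - 9196) = (-1741 + (-1 + 2*11881)) + 22827/(-7772) = (-1741 + (-1 + 23762)) + 22827*(-1/7772) = (-1741 + 23761) - 22827/7772 = 22020 - 22827/7772 = 171116613/7772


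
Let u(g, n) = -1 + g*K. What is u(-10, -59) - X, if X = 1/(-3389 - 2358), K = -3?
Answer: 166664/5747 ≈ 29.000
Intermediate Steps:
u(g, n) = -1 - 3*g (u(g, n) = -1 + g*(-3) = -1 - 3*g)
X = -1/5747 (X = 1/(-5747) = -1/5747 ≈ -0.00017400)
u(-10, -59) - X = (-1 - 3*(-10)) - 1*(-1/5747) = (-1 + 30) + 1/5747 = 29 + 1/5747 = 166664/5747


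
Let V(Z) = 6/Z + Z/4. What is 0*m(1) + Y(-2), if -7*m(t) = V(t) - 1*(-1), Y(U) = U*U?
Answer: 4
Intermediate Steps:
Y(U) = U²
V(Z) = 6/Z + Z/4 (V(Z) = 6/Z + Z*(¼) = 6/Z + Z/4)
m(t) = -⅐ - 6/(7*t) - t/28 (m(t) = -((6/t + t/4) - 1*(-1))/7 = -((6/t + t/4) + 1)/7 = -(1 + 6/t + t/4)/7 = -⅐ - 6/(7*t) - t/28)
0*m(1) + Y(-2) = 0*((1/28)*(-24 - 1*1² - 4*1)/1) + (-2)² = 0*((1/28)*1*(-24 - 1*1 - 4)) + 4 = 0*((1/28)*1*(-24 - 1 - 4)) + 4 = 0*((1/28)*1*(-29)) + 4 = 0*(-29/28) + 4 = 0 + 4 = 4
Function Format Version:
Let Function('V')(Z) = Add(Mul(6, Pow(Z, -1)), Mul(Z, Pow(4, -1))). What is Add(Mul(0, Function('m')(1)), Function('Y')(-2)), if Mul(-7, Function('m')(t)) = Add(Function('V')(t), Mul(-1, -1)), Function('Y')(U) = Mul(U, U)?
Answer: 4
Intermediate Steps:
Function('Y')(U) = Pow(U, 2)
Function('V')(Z) = Add(Mul(6, Pow(Z, -1)), Mul(Rational(1, 4), Z)) (Function('V')(Z) = Add(Mul(6, Pow(Z, -1)), Mul(Z, Rational(1, 4))) = Add(Mul(6, Pow(Z, -1)), Mul(Rational(1, 4), Z)))
Function('m')(t) = Add(Rational(-1, 7), Mul(Rational(-6, 7), Pow(t, -1)), Mul(Rational(-1, 28), t)) (Function('m')(t) = Mul(Rational(-1, 7), Add(Add(Mul(6, Pow(t, -1)), Mul(Rational(1, 4), t)), Mul(-1, -1))) = Mul(Rational(-1, 7), Add(Add(Mul(6, Pow(t, -1)), Mul(Rational(1, 4), t)), 1)) = Mul(Rational(-1, 7), Add(1, Mul(6, Pow(t, -1)), Mul(Rational(1, 4), t))) = Add(Rational(-1, 7), Mul(Rational(-6, 7), Pow(t, -1)), Mul(Rational(-1, 28), t)))
Add(Mul(0, Function('m')(1)), Function('Y')(-2)) = Add(Mul(0, Mul(Rational(1, 28), Pow(1, -1), Add(-24, Mul(-1, Pow(1, 2)), Mul(-4, 1)))), Pow(-2, 2)) = Add(Mul(0, Mul(Rational(1, 28), 1, Add(-24, Mul(-1, 1), -4))), 4) = Add(Mul(0, Mul(Rational(1, 28), 1, Add(-24, -1, -4))), 4) = Add(Mul(0, Mul(Rational(1, 28), 1, -29)), 4) = Add(Mul(0, Rational(-29, 28)), 4) = Add(0, 4) = 4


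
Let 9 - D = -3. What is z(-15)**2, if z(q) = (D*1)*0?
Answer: 0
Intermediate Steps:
D = 12 (D = 9 - 1*(-3) = 9 + 3 = 12)
z(q) = 0 (z(q) = (12*1)*0 = 12*0 = 0)
z(-15)**2 = 0**2 = 0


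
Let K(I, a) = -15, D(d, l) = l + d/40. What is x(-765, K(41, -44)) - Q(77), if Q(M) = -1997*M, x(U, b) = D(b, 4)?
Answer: 1230181/8 ≈ 1.5377e+5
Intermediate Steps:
D(d, l) = l + d/40 (D(d, l) = l + d*(1/40) = l + d/40)
x(U, b) = 4 + b/40
x(-765, K(41, -44)) - Q(77) = (4 + (1/40)*(-15)) - (-1997)*77 = (4 - 3/8) - 1*(-153769) = 29/8 + 153769 = 1230181/8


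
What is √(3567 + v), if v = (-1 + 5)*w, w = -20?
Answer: √3487 ≈ 59.051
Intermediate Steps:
v = -80 (v = (-1 + 5)*(-20) = 4*(-20) = -80)
√(3567 + v) = √(3567 - 80) = √3487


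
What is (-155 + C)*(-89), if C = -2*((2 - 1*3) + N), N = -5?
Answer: 12727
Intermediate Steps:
C = 12 (C = -2*((2 - 1*3) - 5) = -2*((2 - 3) - 5) = -2*(-1 - 5) = -2*(-6) = 12)
(-155 + C)*(-89) = (-155 + 12)*(-89) = -143*(-89) = 12727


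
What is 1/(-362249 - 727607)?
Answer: -1/1089856 ≈ -9.1755e-7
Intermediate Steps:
1/(-362249 - 727607) = 1/(-1089856) = -1/1089856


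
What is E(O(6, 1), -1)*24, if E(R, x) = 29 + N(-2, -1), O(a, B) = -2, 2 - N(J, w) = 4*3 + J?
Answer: 504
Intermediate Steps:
N(J, w) = -10 - J (N(J, w) = 2 - (4*3 + J) = 2 - (12 + J) = 2 + (-12 - J) = -10 - J)
E(R, x) = 21 (E(R, x) = 29 + (-10 - 1*(-2)) = 29 + (-10 + 2) = 29 - 8 = 21)
E(O(6, 1), -1)*24 = 21*24 = 504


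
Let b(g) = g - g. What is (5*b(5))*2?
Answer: 0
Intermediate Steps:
b(g) = 0
(5*b(5))*2 = (5*0)*2 = 0*2 = 0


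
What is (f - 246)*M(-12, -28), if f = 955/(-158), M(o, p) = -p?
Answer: -557522/79 ≈ -7057.2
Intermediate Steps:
f = -955/158 (f = 955*(-1/158) = -955/158 ≈ -6.0443)
(f - 246)*M(-12, -28) = (-955/158 - 246)*(-1*(-28)) = -39823/158*28 = -557522/79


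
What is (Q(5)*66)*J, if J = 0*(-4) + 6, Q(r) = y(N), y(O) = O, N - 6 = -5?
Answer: 396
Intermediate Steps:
N = 1 (N = 6 - 5 = 1)
Q(r) = 1
J = 6 (J = 0 + 6 = 6)
(Q(5)*66)*J = (1*66)*6 = 66*6 = 396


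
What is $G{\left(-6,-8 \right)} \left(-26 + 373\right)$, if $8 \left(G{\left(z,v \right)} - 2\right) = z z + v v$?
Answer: $\frac{10063}{2} \approx 5031.5$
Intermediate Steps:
$G{\left(z,v \right)} = 2 + \frac{v^{2}}{8} + \frac{z^{2}}{8}$ ($G{\left(z,v \right)} = 2 + \frac{z z + v v}{8} = 2 + \frac{z^{2} + v^{2}}{8} = 2 + \frac{v^{2} + z^{2}}{8} = 2 + \left(\frac{v^{2}}{8} + \frac{z^{2}}{8}\right) = 2 + \frac{v^{2}}{8} + \frac{z^{2}}{8}$)
$G{\left(-6,-8 \right)} \left(-26 + 373\right) = \left(2 + \frac{\left(-8\right)^{2}}{8} + \frac{\left(-6\right)^{2}}{8}\right) \left(-26 + 373\right) = \left(2 + \frac{1}{8} \cdot 64 + \frac{1}{8} \cdot 36\right) 347 = \left(2 + 8 + \frac{9}{2}\right) 347 = \frac{29}{2} \cdot 347 = \frac{10063}{2}$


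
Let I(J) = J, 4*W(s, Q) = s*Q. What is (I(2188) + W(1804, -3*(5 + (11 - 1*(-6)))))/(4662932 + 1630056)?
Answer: -13789/3146494 ≈ -0.0043823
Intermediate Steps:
W(s, Q) = Q*s/4 (W(s, Q) = (s*Q)/4 = (Q*s)/4 = Q*s/4)
(I(2188) + W(1804, -3*(5 + (11 - 1*(-6)))))/(4662932 + 1630056) = (2188 + (¼)*(-3*(5 + (11 - 1*(-6))))*1804)/(4662932 + 1630056) = (2188 + (¼)*(-3*(5 + (11 + 6)))*1804)/6292988 = (2188 + (¼)*(-3*(5 + 17))*1804)*(1/6292988) = (2188 + (¼)*(-3*22)*1804)*(1/6292988) = (2188 + (¼)*(-66)*1804)*(1/6292988) = (2188 - 29766)*(1/6292988) = -27578*1/6292988 = -13789/3146494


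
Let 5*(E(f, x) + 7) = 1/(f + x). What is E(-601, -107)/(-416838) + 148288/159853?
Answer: 218818700954953/235880129041560 ≈ 0.92767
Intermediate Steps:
E(f, x) = -7 + 1/(5*(f + x))
E(-601, -107)/(-416838) + 148288/159853 = ((1/5 - 7*(-601) - 7*(-107))/(-601 - 107))/(-416838) + 148288/159853 = ((1/5 + 4207 + 749)/(-708))*(-1/416838) + 148288*(1/159853) = -1/708*24781/5*(-1/416838) + 148288/159853 = -24781/3540*(-1/416838) + 148288/159853 = 24781/1475606520 + 148288/159853 = 218818700954953/235880129041560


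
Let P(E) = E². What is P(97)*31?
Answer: 291679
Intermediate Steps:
P(97)*31 = 97²*31 = 9409*31 = 291679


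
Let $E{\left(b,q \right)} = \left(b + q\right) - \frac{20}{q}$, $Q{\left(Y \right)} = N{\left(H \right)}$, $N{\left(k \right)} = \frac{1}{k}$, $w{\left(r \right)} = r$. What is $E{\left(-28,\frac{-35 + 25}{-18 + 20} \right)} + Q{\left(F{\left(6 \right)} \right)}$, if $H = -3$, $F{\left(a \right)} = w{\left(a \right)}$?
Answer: $- \frac{88}{3} \approx -29.333$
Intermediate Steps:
$F{\left(a \right)} = a$
$Q{\left(Y \right)} = - \frac{1}{3}$ ($Q{\left(Y \right)} = \frac{1}{-3} = - \frac{1}{3}$)
$E{\left(b,q \right)} = b + q - \frac{20}{q}$
$E{\left(-28,\frac{-35 + 25}{-18 + 20} \right)} + Q{\left(F{\left(6 \right)} \right)} = \left(-28 + \frac{-35 + 25}{-18 + 20} - \frac{20}{\left(-35 + 25\right) \frac{1}{-18 + 20}}\right) - \frac{1}{3} = \left(-28 - \frac{10}{2} - \frac{20}{\left(-10\right) \frac{1}{2}}\right) - \frac{1}{3} = \left(-28 - 5 - \frac{20}{\left(-10\right) \frac{1}{2}}\right) - \frac{1}{3} = \left(-28 - 5 - \frac{20}{-5}\right) - \frac{1}{3} = \left(-28 - 5 - -4\right) - \frac{1}{3} = \left(-28 - 5 + 4\right) - \frac{1}{3} = -29 - \frac{1}{3} = - \frac{88}{3}$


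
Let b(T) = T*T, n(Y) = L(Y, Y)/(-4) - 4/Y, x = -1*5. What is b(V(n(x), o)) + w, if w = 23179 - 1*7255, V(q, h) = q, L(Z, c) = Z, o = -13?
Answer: 6371281/400 ≈ 15928.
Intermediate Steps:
x = -5
n(Y) = -4/Y - Y/4 (n(Y) = Y/(-4) - 4/Y = Y*(-¼) - 4/Y = -Y/4 - 4/Y = -4/Y - Y/4)
b(T) = T²
w = 15924 (w = 23179 - 7255 = 15924)
b(V(n(x), o)) + w = (-4/(-5) - ¼*(-5))² + 15924 = (-4*(-⅕) + 5/4)² + 15924 = (⅘ + 5/4)² + 15924 = (41/20)² + 15924 = 1681/400 + 15924 = 6371281/400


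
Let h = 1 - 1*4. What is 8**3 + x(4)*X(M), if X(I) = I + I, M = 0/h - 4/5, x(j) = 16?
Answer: 2432/5 ≈ 486.40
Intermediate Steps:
h = -3 (h = 1 - 4 = -3)
M = -4/5 (M = 0/(-3) - 4/5 = 0*(-1/3) - 4*1/5 = 0 - 4/5 = -4/5 ≈ -0.80000)
X(I) = 2*I
8**3 + x(4)*X(M) = 8**3 + 16*(2*(-4/5)) = 512 + 16*(-8/5) = 512 - 128/5 = 2432/5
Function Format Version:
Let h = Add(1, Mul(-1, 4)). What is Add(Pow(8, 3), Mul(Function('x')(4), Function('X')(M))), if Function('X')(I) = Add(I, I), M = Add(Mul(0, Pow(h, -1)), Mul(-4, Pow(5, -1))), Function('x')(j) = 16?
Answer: Rational(2432, 5) ≈ 486.40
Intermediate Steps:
h = -3 (h = Add(1, -4) = -3)
M = Rational(-4, 5) (M = Add(Mul(0, Pow(-3, -1)), Mul(-4, Pow(5, -1))) = Add(Mul(0, Rational(-1, 3)), Mul(-4, Rational(1, 5))) = Add(0, Rational(-4, 5)) = Rational(-4, 5) ≈ -0.80000)
Function('X')(I) = Mul(2, I)
Add(Pow(8, 3), Mul(Function('x')(4), Function('X')(M))) = Add(Pow(8, 3), Mul(16, Mul(2, Rational(-4, 5)))) = Add(512, Mul(16, Rational(-8, 5))) = Add(512, Rational(-128, 5)) = Rational(2432, 5)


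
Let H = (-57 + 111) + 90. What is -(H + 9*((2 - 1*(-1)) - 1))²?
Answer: -26244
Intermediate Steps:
H = 144 (H = 54 + 90 = 144)
-(H + 9*((2 - 1*(-1)) - 1))² = -(144 + 9*((2 - 1*(-1)) - 1))² = -(144 + 9*((2 + 1) - 1))² = -(144 + 9*(3 - 1))² = -(144 + 9*2)² = -(144 + 18)² = -1*162² = -1*26244 = -26244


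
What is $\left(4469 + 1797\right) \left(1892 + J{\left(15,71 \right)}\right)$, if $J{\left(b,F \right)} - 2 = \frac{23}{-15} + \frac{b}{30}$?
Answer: $\frac{177919937}{15} \approx 1.1861 \cdot 10^{7}$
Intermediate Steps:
$J{\left(b,F \right)} = \frac{7}{15} + \frac{b}{30}$ ($J{\left(b,F \right)} = 2 + \left(\frac{23}{-15} + \frac{b}{30}\right) = 2 + \left(23 \left(- \frac{1}{15}\right) + b \frac{1}{30}\right) = 2 + \left(- \frac{23}{15} + \frac{b}{30}\right) = \frac{7}{15} + \frac{b}{30}$)
$\left(4469 + 1797\right) \left(1892 + J{\left(15,71 \right)}\right) = \left(4469 + 1797\right) \left(1892 + \left(\frac{7}{15} + \frac{1}{30} \cdot 15\right)\right) = 6266 \left(1892 + \left(\frac{7}{15} + \frac{1}{2}\right)\right) = 6266 \left(1892 + \frac{29}{30}\right) = 6266 \cdot \frac{56789}{30} = \frac{177919937}{15}$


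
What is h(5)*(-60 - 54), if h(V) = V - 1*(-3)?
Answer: -912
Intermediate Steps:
h(V) = 3 + V (h(V) = V + 3 = 3 + V)
h(5)*(-60 - 54) = (3 + 5)*(-60 - 54) = 8*(-114) = -912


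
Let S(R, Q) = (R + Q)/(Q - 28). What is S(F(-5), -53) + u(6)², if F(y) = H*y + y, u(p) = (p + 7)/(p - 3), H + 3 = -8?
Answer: 508/27 ≈ 18.815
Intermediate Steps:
H = -11 (H = -3 - 8 = -11)
u(p) = (7 + p)/(-3 + p)
F(y) = -10*y (F(y) = -11*y + y = -10*y)
S(R, Q) = (Q + R)/(-28 + Q)
S(F(-5), -53) + u(6)² = (-53 - 10*(-5))/(-28 - 53) + ((7 + 6)/(-3 + 6))² = (-53 + 50)/(-81) + (13/3)² = -1/81*(-3) + ((⅓)*13)² = 1/27 + (13/3)² = 1/27 + 169/9 = 508/27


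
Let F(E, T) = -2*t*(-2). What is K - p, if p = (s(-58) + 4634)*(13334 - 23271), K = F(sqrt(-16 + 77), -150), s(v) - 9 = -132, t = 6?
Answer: 44825831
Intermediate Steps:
s(v) = -123 (s(v) = 9 - 132 = -123)
F(E, T) = 24 (F(E, T) = -2*6*(-2) = -12*(-2) = 24)
K = 24
p = -44825807 (p = (-123 + 4634)*(13334 - 23271) = 4511*(-9937) = -44825807)
K - p = 24 - 1*(-44825807) = 24 + 44825807 = 44825831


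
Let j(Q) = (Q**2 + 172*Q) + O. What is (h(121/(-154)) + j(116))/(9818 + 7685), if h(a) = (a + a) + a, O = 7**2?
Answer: 468365/245042 ≈ 1.9114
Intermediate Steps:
O = 49
j(Q) = 49 + Q**2 + 172*Q (j(Q) = (Q**2 + 172*Q) + 49 = 49 + Q**2 + 172*Q)
h(a) = 3*a (h(a) = 2*a + a = 3*a)
(h(121/(-154)) + j(116))/(9818 + 7685) = (3*(121/(-154)) + (49 + 116**2 + 172*116))/(9818 + 7685) = (3*(121*(-1/154)) + (49 + 13456 + 19952))/17503 = (3*(-11/14) + 33457)*(1/17503) = (-33/14 + 33457)*(1/17503) = (468365/14)*(1/17503) = 468365/245042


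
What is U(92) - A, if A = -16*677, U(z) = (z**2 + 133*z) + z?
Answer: 31624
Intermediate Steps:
U(z) = z**2 + 134*z
A = -10832
U(92) - A = 92*(134 + 92) - 1*(-10832) = 92*226 + 10832 = 20792 + 10832 = 31624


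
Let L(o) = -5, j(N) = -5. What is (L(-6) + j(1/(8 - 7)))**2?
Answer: 100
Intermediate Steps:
(L(-6) + j(1/(8 - 7)))**2 = (-5 - 5)**2 = (-10)**2 = 100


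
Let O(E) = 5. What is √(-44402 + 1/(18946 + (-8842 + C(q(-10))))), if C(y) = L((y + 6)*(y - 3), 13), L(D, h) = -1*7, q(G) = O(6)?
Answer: I*√4526757648321/10097 ≈ 210.72*I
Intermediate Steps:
q(G) = 5
L(D, h) = -7
C(y) = -7
√(-44402 + 1/(18946 + (-8842 + C(q(-10))))) = √(-44402 + 1/(18946 + (-8842 - 7))) = √(-44402 + 1/(18946 - 8849)) = √(-44402 + 1/10097) = √(-448326993/10097) = I*√4526757648321/10097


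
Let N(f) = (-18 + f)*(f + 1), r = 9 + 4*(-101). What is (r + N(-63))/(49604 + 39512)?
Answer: 4627/89116 ≈ 0.051921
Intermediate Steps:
r = -395 (r = 9 - 404 = -395)
N(f) = (1 + f)*(-18 + f) (N(f) = (-18 + f)*(1 + f) = (1 + f)*(-18 + f))
(r + N(-63))/(49604 + 39512) = (-395 + (-18 + (-63)² - 17*(-63)))/(49604 + 39512) = (-395 + (-18 + 3969 + 1071))/89116 = (-395 + 5022)*(1/89116) = 4627*(1/89116) = 4627/89116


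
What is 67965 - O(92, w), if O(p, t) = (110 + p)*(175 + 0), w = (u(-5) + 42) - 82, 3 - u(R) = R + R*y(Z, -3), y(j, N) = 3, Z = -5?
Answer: 32615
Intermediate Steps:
u(R) = 3 - 4*R (u(R) = 3 - (R + R*3) = 3 - (R + 3*R) = 3 - 4*R)
w = -17 (w = ((3 - 4*(-5)) + 42) - 82 = ((3 + 20) + 42) - 82 = (23 + 42) - 82 = 65 - 82 = -17)
O(p, t) = 19250 + 175*p (O(p, t) = (110 + p)*175 = 19250 + 175*p)
67965 - O(92, w) = 67965 - (19250 + 175*92) = 67965 - (19250 + 16100) = 67965 - 1*35350 = 67965 - 35350 = 32615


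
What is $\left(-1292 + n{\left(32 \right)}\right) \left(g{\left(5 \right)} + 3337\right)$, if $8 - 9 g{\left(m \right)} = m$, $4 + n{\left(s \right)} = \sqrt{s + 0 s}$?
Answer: $-4325184 + \frac{40048 \sqrt{2}}{3} \approx -4.3063 \cdot 10^{6}$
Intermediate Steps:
$n{\left(s \right)} = -4 + \sqrt{s}$ ($n{\left(s \right)} = -4 + \sqrt{s + 0 s} = -4 + \sqrt{s + 0} = -4 + \sqrt{s}$)
$g{\left(m \right)} = \frac{8}{9} - \frac{m}{9}$
$\left(-1292 + n{\left(32 \right)}\right) \left(g{\left(5 \right)} + 3337\right) = \left(-1292 - \left(4 - \sqrt{32}\right)\right) \left(\left(\frac{8}{9} - \frac{5}{9}\right) + 3337\right) = \left(-1292 - \left(4 - 4 \sqrt{2}\right)\right) \left(\left(\frac{8}{9} - \frac{5}{9}\right) + 3337\right) = \left(-1296 + 4 \sqrt{2}\right) \left(\frac{1}{3} + 3337\right) = \left(-1296 + 4 \sqrt{2}\right) \frac{10012}{3} = -4325184 + \frac{40048 \sqrt{2}}{3}$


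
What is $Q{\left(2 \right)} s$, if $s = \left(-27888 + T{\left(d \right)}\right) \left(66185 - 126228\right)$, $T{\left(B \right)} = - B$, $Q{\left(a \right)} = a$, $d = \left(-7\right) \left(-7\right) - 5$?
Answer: $3354242152$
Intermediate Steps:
$d = 44$ ($d = 49 - 5 = 44$)
$s = 1677121076$ ($s = \left(-27888 - 44\right) \left(66185 - 126228\right) = \left(-27888 - 44\right) \left(-60043\right) = \left(-27932\right) \left(-60043\right) = 1677121076$)
$Q{\left(2 \right)} s = 2 \cdot 1677121076 = 3354242152$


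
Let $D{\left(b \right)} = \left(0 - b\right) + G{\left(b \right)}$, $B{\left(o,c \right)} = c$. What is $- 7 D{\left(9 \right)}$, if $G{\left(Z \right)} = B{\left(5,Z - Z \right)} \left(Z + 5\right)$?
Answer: $63$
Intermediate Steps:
$G{\left(Z \right)} = 0$ ($G{\left(Z \right)} = \left(Z - Z\right) \left(Z + 5\right) = 0 \left(5 + Z\right) = 0$)
$D{\left(b \right)} = - b$ ($D{\left(b \right)} = \left(0 - b\right) + 0 = - b + 0 = - b$)
$- 7 D{\left(9 \right)} = - 7 \left(\left(-1\right) 9\right) = \left(-7\right) \left(-9\right) = 63$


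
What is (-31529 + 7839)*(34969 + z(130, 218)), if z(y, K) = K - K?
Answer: -828415610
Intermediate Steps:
z(y, K) = 0
(-31529 + 7839)*(34969 + z(130, 218)) = (-31529 + 7839)*(34969 + 0) = -23690*34969 = -828415610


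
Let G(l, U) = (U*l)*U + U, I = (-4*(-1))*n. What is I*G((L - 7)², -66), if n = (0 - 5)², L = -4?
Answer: 52701000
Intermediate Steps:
n = 25 (n = (-5)² = 25)
I = 100 (I = -4*(-1)*25 = 4*25 = 100)
G(l, U) = U + l*U² (G(l, U) = l*U² + U = U + l*U²)
I*G((L - 7)², -66) = 100*(-66*(1 - 66*(-4 - 7)²)) = 100*(-66*(1 - 66*(-11)²)) = 100*(-66*(1 - 66*121)) = 100*(-66*(1 - 7986)) = 100*(-66*(-7985)) = 100*527010 = 52701000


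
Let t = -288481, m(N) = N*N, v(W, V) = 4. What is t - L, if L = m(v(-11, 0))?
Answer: -288497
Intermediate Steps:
m(N) = N²
L = 16 (L = 4² = 16)
t - L = -288481 - 1*16 = -288481 - 16 = -288497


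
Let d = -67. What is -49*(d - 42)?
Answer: 5341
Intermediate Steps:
-49*(d - 42) = -49*(-67 - 42) = -49*(-109) = 5341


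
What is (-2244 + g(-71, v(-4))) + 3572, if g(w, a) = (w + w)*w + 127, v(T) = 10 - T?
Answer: 11537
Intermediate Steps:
g(w, a) = 127 + 2*w**2 (g(w, a) = (2*w)*w + 127 = 2*w**2 + 127 = 127 + 2*w**2)
(-2244 + g(-71, v(-4))) + 3572 = (-2244 + (127 + 2*(-71)**2)) + 3572 = (-2244 + (127 + 2*5041)) + 3572 = (-2244 + (127 + 10082)) + 3572 = (-2244 + 10209) + 3572 = 7965 + 3572 = 11537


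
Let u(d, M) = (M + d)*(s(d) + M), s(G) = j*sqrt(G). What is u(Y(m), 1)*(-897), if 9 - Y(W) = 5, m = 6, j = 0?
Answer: -4485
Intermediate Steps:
s(G) = 0 (s(G) = 0*sqrt(G) = 0)
Y(W) = 4 (Y(W) = 9 - 1*5 = 9 - 5 = 4)
u(d, M) = M*(M + d) (u(d, M) = (M + d)*(0 + M) = (M + d)*M = M*(M + d))
u(Y(m), 1)*(-897) = (1*(1 + 4))*(-897) = (1*5)*(-897) = 5*(-897) = -4485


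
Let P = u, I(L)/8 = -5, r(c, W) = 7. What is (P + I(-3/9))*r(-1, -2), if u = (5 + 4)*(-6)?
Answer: -658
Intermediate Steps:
I(L) = -40 (I(L) = 8*(-5) = -40)
u = -54 (u = 9*(-6) = -54)
P = -54
(P + I(-3/9))*r(-1, -2) = (-54 - 40)*7 = -94*7 = -658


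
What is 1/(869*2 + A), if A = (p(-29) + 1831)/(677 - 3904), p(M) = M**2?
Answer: 3227/5605854 ≈ 0.00057565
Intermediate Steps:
A = -2672/3227 (A = ((-29)**2 + 1831)/(677 - 3904) = (841 + 1831)/(-3227) = 2672*(-1/3227) = -2672/3227 ≈ -0.82801)
1/(869*2 + A) = 1/(869*2 - 2672/3227) = 1/(1738 - 2672/3227) = 1/(5605854/3227) = 3227/5605854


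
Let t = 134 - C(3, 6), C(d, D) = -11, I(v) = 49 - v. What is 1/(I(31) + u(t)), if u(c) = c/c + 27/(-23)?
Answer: 23/410 ≈ 0.056098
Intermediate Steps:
t = 145 (t = 134 - 1*(-11) = 134 + 11 = 145)
u(c) = -4/23 (u(c) = 1 + 27*(-1/23) = 1 - 27/23 = -4/23)
1/(I(31) + u(t)) = 1/((49 - 1*31) - 4/23) = 1/((49 - 31) - 4/23) = 1/(18 - 4/23) = 1/(410/23) = 23/410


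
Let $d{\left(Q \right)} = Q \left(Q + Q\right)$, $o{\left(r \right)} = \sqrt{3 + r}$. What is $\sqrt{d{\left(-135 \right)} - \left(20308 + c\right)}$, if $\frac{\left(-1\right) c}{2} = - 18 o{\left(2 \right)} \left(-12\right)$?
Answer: $\sqrt{16142 + 432 \sqrt{5}} \approx 130.8$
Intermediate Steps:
$c = - 432 \sqrt{5}$ ($c = - 2 - 18 \sqrt{3 + 2} \left(-12\right) = - 2 - 18 \sqrt{5} \left(-12\right) = - 2 \cdot 216 \sqrt{5} = - 432 \sqrt{5} \approx -965.98$)
$d{\left(Q \right)} = 2 Q^{2}$ ($d{\left(Q \right)} = Q 2 Q = 2 Q^{2}$)
$\sqrt{d{\left(-135 \right)} - \left(20308 + c\right)} = \sqrt{2 \left(-135\right)^{2} - \left(20308 - 432 \sqrt{5}\right)} = \sqrt{2 \cdot 18225 - \left(20308 - 432 \sqrt{5}\right)} = \sqrt{36450 - \left(20308 - 432 \sqrt{5}\right)} = \sqrt{16142 + 432 \sqrt{5}}$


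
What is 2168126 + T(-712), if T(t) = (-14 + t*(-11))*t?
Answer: -3398290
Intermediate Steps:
T(t) = t*(-14 - 11*t) (T(t) = (-14 - 11*t)*t = t*(-14 - 11*t))
2168126 + T(-712) = 2168126 - 1*(-712)*(14 + 11*(-712)) = 2168126 - 1*(-712)*(14 - 7832) = 2168126 - 1*(-712)*(-7818) = 2168126 - 5566416 = -3398290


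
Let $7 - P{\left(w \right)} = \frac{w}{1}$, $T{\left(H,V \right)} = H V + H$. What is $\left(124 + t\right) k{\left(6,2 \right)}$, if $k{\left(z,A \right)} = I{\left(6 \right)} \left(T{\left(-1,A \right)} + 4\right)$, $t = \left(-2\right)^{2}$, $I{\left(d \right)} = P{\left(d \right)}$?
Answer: $128$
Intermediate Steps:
$T{\left(H,V \right)} = H + H V$
$P{\left(w \right)} = 7 - w$ ($P{\left(w \right)} = 7 - \frac{w}{1} = 7 - w 1 = 7 - w$)
$I{\left(d \right)} = 7 - d$
$t = 4$
$k{\left(z,A \right)} = 3 - A$ ($k{\left(z,A \right)} = \left(7 - 6\right) \left(- (1 + A) + 4\right) = \left(7 - 6\right) \left(\left(-1 - A\right) + 4\right) = 1 \left(3 - A\right) = 3 - A$)
$\left(124 + t\right) k{\left(6,2 \right)} = \left(124 + 4\right) \left(3 - 2\right) = 128 \left(3 - 2\right) = 128 \cdot 1 = 128$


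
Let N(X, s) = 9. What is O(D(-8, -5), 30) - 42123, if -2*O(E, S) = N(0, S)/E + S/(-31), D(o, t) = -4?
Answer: -10446105/248 ≈ -42121.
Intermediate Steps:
O(E, S) = -9/(2*E) + S/62 (O(E, S) = -(9/E + S/(-31))/2 = -(9/E + S*(-1/31))/2 = -(9/E - S/31)/2 = -9/(2*E) + S/62)
O(D(-8, -5), 30) - 42123 = (1/62)*(-279 - 4*30)/(-4) - 42123 = (1/62)*(-1/4)*(-279 - 120) - 42123 = (1/62)*(-1/4)*(-399) - 42123 = 399/248 - 42123 = -10446105/248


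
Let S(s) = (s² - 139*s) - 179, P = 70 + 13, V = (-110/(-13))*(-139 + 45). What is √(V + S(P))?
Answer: I*√950183/13 ≈ 74.983*I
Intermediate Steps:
V = -10340/13 (V = -110*(-1/13)*(-94) = (110/13)*(-94) = -10340/13 ≈ -795.38)
P = 83
S(s) = -179 + s² - 139*s
√(V + S(P)) = √(-10340/13 + (-179 + 83² - 139*83)) = √(-10340/13 + (-179 + 6889 - 11537)) = √(-10340/13 - 4827) = √(-73091/13) = I*√950183/13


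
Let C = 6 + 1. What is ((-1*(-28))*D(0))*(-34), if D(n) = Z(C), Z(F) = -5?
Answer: 4760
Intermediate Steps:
C = 7
D(n) = -5
((-1*(-28))*D(0))*(-34) = (-1*(-28)*(-5))*(-34) = (28*(-5))*(-34) = -140*(-34) = 4760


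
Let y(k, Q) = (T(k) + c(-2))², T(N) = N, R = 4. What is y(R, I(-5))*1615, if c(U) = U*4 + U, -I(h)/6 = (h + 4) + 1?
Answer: 58140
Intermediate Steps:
I(h) = -30 - 6*h (I(h) = -6*((h + 4) + 1) = -6*((4 + h) + 1) = -6*(5 + h) = -30 - 6*h)
c(U) = 5*U (c(U) = 4*U + U = 5*U)
y(k, Q) = (-10 + k)² (y(k, Q) = (k + 5*(-2))² = (k - 10)² = (-10 + k)²)
y(R, I(-5))*1615 = (-10 + 4)²*1615 = (-6)²*1615 = 36*1615 = 58140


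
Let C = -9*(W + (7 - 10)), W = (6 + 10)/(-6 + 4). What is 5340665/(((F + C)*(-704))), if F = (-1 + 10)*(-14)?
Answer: 485515/1728 ≈ 280.97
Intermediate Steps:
W = -8 (W = 16/(-2) = 16*(-½) = -8)
C = 99 (C = -9*(-8 + (7 - 10)) = -9*(-8 - 3) = -9*(-11) = 99)
F = -126 (F = 9*(-14) = -126)
5340665/(((F + C)*(-704))) = 5340665/(((-126 + 99)*(-704))) = 5340665/((-27*(-704))) = 5340665/19008 = 5340665*(1/19008) = 485515/1728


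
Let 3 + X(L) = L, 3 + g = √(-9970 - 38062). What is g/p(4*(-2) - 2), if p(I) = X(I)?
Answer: 3/13 - 4*I*√3002/13 ≈ 0.23077 - 16.859*I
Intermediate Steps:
g = -3 + 4*I*√3002 (g = -3 + √(-9970 - 38062) = -3 + √(-48032) = -3 + 4*I*√3002 ≈ -3.0 + 219.16*I)
X(L) = -3 + L
p(I) = -3 + I
g/p(4*(-2) - 2) = (-3 + 4*I*√3002)/(-3 + (4*(-2) - 2)) = (-3 + 4*I*√3002)/(-3 + (-8 - 2)) = (-3 + 4*I*√3002)/(-3 - 10) = (-3 + 4*I*√3002)/(-13) = (-3 + 4*I*√3002)*(-1/13) = 3/13 - 4*I*√3002/13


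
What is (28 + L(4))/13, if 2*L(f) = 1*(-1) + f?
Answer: 59/26 ≈ 2.2692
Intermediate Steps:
L(f) = -1/2 + f/2 (L(f) = (1*(-1) + f)/2 = (-1 + f)/2 = -1/2 + f/2)
(28 + L(4))/13 = (28 + (-1/2 + (1/2)*4))/13 = (28 + (-1/2 + 2))/13 = (28 + 3/2)/13 = (1/13)*(59/2) = 59/26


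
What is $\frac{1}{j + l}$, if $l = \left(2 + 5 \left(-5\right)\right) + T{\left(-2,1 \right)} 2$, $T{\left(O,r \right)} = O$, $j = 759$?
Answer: $\frac{1}{732} \approx 0.0013661$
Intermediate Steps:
$l = -27$ ($l = \left(2 + 5 \left(-5\right)\right) - 4 = \left(2 - 25\right) - 4 = -23 - 4 = -27$)
$\frac{1}{j + l} = \frac{1}{759 - 27} = \frac{1}{732}$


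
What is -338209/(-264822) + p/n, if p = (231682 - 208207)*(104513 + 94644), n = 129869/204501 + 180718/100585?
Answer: 3638194008309598820337371/1892338001064318 ≈ 1.9226e+9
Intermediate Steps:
n = 50019885083/20569733085 (n = 129869*(1/204501) + 180718*(1/100585) = 129869/204501 + 180718/100585 = 50019885083/20569733085 ≈ 2.4317)
p = 4675210575 (p = 23475*199157 = 4675210575)
-338209/(-264822) + p/n = -338209/(-264822) + 4675210575/(50019885083/20569733085) = -338209*(-1/264822) + 4675210575*(20569733085/50019885083) = 338209/264822 + 13738261949131339125/7145697869 = 3638194008309598820337371/1892338001064318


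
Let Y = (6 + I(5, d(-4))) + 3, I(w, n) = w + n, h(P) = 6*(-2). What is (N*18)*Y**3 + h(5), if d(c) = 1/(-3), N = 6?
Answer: 275672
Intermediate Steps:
h(P) = -12
d(c) = -1/3
I(w, n) = n + w
Y = 41/3 (Y = (6 + (-1/3 + 5)) + 3 = (6 + 14/3) + 3 = 32/3 + 3 = 41/3 ≈ 13.667)
(N*18)*Y**3 + h(5) = (6*18)*(41/3)**3 - 12 = 108*(68921/27) - 12 = 275684 - 12 = 275672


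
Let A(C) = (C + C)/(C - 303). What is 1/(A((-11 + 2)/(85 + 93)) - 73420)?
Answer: -17981/1320165014 ≈ -1.3620e-5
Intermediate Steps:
A(C) = 2*C/(-303 + C) (A(C) = (2*C)/(-303 + C) = 2*C/(-303 + C))
1/(A((-11 + 2)/(85 + 93)) - 73420) = 1/(2*((-11 + 2)/(85 + 93))/(-303 + (-11 + 2)/(85 + 93)) - 73420) = 1/(2*(-9/178)/(-303 - 9/178) - 73420) = 1/(2*(-9/178)/(-53943/178) - 73420) = 1/(2*(-9/178)*(-178/53943) - 73420) = 1/(6/17981 - 73420) = 1/(-1320165014/17981) = -17981/1320165014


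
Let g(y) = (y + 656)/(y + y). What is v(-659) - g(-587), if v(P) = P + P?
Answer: -1547263/1174 ≈ -1317.9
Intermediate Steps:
v(P) = 2*P
g(y) = (656 + y)/(2*y) (g(y) = (656 + y)/((2*y)) = (656 + y)*(1/(2*y)) = (656 + y)/(2*y))
v(-659) - g(-587) = 2*(-659) - (656 - 587)/(2*(-587)) = -1318 - (-1)*69/(2*587) = -1318 - 1*(-69/1174) = -1318 + 69/1174 = -1547263/1174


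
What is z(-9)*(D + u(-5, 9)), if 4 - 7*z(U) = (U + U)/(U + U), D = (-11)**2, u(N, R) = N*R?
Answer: 228/7 ≈ 32.571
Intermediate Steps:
D = 121
z(U) = 3/7 (z(U) = 4/7 - (U + U)/(7*(U + U)) = 4/7 - 2*U/(7*(2*U)) = 4/7 - 2*U*1/(2*U)/7 = 4/7 - 1/7*1 = 4/7 - 1/7 = 3/7)
z(-9)*(D + u(-5, 9)) = 3*(121 - 5*9)/7 = 3*(121 - 45)/7 = (3/7)*76 = 228/7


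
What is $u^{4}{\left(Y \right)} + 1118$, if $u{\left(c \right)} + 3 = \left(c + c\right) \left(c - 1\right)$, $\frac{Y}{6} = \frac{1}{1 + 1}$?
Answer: $7679$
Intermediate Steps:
$Y = 3$ ($Y = \frac{6}{1 + 1} = \frac{6}{2} = 6 \cdot \frac{1}{2} = 3$)
$u{\left(c \right)} = -3 + 2 c \left(-1 + c\right)$ ($u{\left(c \right)} = -3 + \left(c + c\right) \left(c - 1\right) = -3 + 2 c \left(-1 + c\right)$)
$u^{4}{\left(Y \right)} + 1118 = \left(-3 - 6 + 2 \cdot 3^{2}\right)^{4} + 1118 = \left(-3 - 6 + 2 \cdot 9\right)^{4} + 1118 = \left(-3 - 6 + 18\right)^{4} + 1118 = 9^{4} + 1118 = 6561 + 1118 = 7679$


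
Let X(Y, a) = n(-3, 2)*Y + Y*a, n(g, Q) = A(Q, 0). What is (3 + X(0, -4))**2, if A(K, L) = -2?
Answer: 9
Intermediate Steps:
n(g, Q) = -2
X(Y, a) = -2*Y + Y*a
(3 + X(0, -4))**2 = (3 + 0*(-2 - 4))**2 = (3 + 0*(-6))**2 = (3 + 0)**2 = 3**2 = 9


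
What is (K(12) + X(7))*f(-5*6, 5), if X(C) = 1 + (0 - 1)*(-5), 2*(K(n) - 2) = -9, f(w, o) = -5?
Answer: -35/2 ≈ -17.500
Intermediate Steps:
K(n) = -5/2 (K(n) = 2 + (½)*(-9) = 2 - 9/2 = -5/2)
X(C) = 6 (X(C) = 1 - 1*(-5) = 1 + 5 = 6)
(K(12) + X(7))*f(-5*6, 5) = (-5/2 + 6)*(-5) = (7/2)*(-5) = -35/2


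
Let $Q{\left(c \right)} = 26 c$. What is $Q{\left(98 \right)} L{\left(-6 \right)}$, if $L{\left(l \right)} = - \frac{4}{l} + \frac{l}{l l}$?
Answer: $1274$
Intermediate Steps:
$L{\left(l \right)} = - \frac{3}{l}$ ($L{\left(l \right)} = - \frac{4}{l} + \frac{l}{l^{2}} = - \frac{4}{l} + \frac{1}{l} = - \frac{3}{l}$)
$Q{\left(98 \right)} L{\left(-6 \right)} = 26 \cdot 98 \left(- \frac{3}{-6}\right) = 2548 \left(\left(-3\right) \left(- \frac{1}{6}\right)\right) = 2548 \cdot \frac{1}{2} = 1274$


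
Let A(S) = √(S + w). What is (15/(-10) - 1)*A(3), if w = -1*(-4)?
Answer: -5*√7/2 ≈ -6.6144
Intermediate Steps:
w = 4
A(S) = √(4 + S) (A(S) = √(S + 4) = √(4 + S))
(15/(-10) - 1)*A(3) = (15/(-10) - 1)*√(4 + 3) = (15*(-⅒) - 1)*√7 = (-3/2 - 1)*√7 = -5*√7/2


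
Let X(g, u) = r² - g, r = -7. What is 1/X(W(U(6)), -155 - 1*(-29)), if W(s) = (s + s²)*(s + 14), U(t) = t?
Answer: -1/791 ≈ -0.0012642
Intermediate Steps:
W(s) = (14 + s)*(s + s²) (W(s) = (s + s²)*(14 + s) = (14 + s)*(s + s²))
X(g, u) = 49 - g (X(g, u) = (-7)² - g = 49 - g)
1/X(W(U(6)), -155 - 1*(-29)) = 1/(49 - 6*(14 + 6² + 15*6)) = 1/(49 - 6*(14 + 36 + 90)) = 1/(49 - 6*140) = 1/(49 - 1*840) = 1/(49 - 840) = 1/(-791) = -1/791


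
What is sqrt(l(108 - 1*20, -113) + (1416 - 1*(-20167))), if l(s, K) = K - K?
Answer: sqrt(21583) ≈ 146.91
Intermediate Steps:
l(s, K) = 0
sqrt(l(108 - 1*20, -113) + (1416 - 1*(-20167))) = sqrt(0 + (1416 - 1*(-20167))) = sqrt(0 + (1416 + 20167)) = sqrt(0 + 21583) = sqrt(21583)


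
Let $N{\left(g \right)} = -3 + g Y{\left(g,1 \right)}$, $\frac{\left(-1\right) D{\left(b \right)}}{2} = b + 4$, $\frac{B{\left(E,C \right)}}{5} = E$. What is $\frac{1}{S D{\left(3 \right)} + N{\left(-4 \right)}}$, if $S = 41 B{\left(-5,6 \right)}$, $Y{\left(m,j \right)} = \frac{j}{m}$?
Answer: $\frac{1}{14348} \approx 6.9696 \cdot 10^{-5}$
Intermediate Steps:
$B{\left(E,C \right)} = 5 E$
$D{\left(b \right)} = -8 - 2 b$ ($D{\left(b \right)} = - 2 \left(b + 4\right) = - 2 \left(4 + b\right) = -8 - 2 b$)
$S = -1025$ ($S = 41 \cdot 5 \left(-5\right) = 41 \left(-25\right) = -1025$)
$N{\left(g \right)} = -2$ ($N{\left(g \right)} = -3 + g 1 \frac{1}{g} = -3 + \frac{g}{g} = -3 + 1 = -2$)
$\frac{1}{S D{\left(3 \right)} + N{\left(-4 \right)}} = \frac{1}{- 1025 \left(-8 - 6\right) - 2} = \frac{1}{\left(-1025\right) \left(-14\right) - 2} = \frac{1}{14350 - 2} = \frac{1}{14348}$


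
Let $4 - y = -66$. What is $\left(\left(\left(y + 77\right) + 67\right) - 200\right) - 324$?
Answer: $-310$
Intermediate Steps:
$y = 70$ ($y = 4 - -66 = 4 + 66 = 70$)
$\left(\left(\left(y + 77\right) + 67\right) - 200\right) - 324 = \left(\left(\left(70 + 77\right) + 67\right) - 200\right) - 324 = \left(\left(147 + 67\right) - 200\right) - 324 = \left(214 - 200\right) - 324 = 14 - 324 = -310$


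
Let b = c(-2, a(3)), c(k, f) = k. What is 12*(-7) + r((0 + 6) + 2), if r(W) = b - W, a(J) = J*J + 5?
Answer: -94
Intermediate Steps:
a(J) = 5 + J² (a(J) = J² + 5 = 5 + J²)
b = -2
r(W) = -2 - W
12*(-7) + r((0 + 6) + 2) = 12*(-7) + (-2 - ((0 + 6) + 2)) = -84 + (-2 - (6 + 2)) = -84 + (-2 - 1*8) = -84 + (-2 - 8) = -84 - 10 = -94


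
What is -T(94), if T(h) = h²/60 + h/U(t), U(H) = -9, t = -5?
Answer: -6157/45 ≈ -136.82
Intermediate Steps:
T(h) = -h/9 + h²/60 (T(h) = h²/60 + h/(-9) = h²*(1/60) + h*(-⅑) = h²/60 - h/9 = -h/9 + h²/60)
-T(94) = -94*(-20 + 3*94)/180 = -94*(-20 + 282)/180 = -94*262/180 = -1*6157/45 = -6157/45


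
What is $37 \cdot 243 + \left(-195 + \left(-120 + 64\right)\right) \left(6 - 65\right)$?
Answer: $23800$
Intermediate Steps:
$37 \cdot 243 + \left(-195 + \left(-120 + 64\right)\right) \left(6 - 65\right) = 8991 + \left(-195 - 56\right) \left(-59\right) = 8991 - -14809 = 8991 + 14809 = 23800$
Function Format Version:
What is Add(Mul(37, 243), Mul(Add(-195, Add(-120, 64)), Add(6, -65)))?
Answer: 23800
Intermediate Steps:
Add(Mul(37, 243), Mul(Add(-195, Add(-120, 64)), Add(6, -65))) = Add(8991, Mul(Add(-195, -56), -59)) = Add(8991, Mul(-251, -59)) = Add(8991, 14809) = 23800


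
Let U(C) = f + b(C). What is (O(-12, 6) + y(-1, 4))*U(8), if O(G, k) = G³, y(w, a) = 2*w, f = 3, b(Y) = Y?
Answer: -19030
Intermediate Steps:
U(C) = 3 + C
(O(-12, 6) + y(-1, 4))*U(8) = ((-12)³ + 2*(-1))*(3 + 8) = (-1728 - 2)*11 = -1730*11 = -19030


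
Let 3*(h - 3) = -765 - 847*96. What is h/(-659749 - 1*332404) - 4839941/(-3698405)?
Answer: 4903135550153/3669383615965 ≈ 1.3362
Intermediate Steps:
h = -27356 (h = 3 + (-765 - 847*96)/3 = 3 + (-765 - 81312)/3 = 3 + (⅓)*(-82077) = 3 - 27359 = -27356)
h/(-659749 - 1*332404) - 4839941/(-3698405) = -27356/(-659749 - 1*332404) - 4839941/(-3698405) = -27356/(-659749 - 332404) - 4839941*(-1/3698405) = -27356/(-992153) + 4839941/3698405 = -27356*(-1/992153) + 4839941/3698405 = 27356/992153 + 4839941/3698405 = 4903135550153/3669383615965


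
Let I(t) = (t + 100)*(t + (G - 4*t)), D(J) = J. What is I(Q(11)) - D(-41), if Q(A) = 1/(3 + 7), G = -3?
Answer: -28933/100 ≈ -289.33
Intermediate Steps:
Q(A) = ⅒ (Q(A) = 1/10 = ⅒)
I(t) = (-3 - 3*t)*(100 + t) (I(t) = (t + 100)*(t + (-3 - 4*t)) = (100 + t)*(-3 - 3*t) = (-3 - 3*t)*(100 + t))
I(Q(11)) - D(-41) = (-300 - 303*⅒ - 3*(⅒)²) - 1*(-41) = (-300 - 303/10 - 3*1/100) + 41 = (-300 - 303/10 - 3/100) + 41 = -33033/100 + 41 = -28933/100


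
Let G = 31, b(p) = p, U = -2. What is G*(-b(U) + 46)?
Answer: 1488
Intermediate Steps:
G*(-b(U) + 46) = 31*(-1*(-2) + 46) = 31*(2 + 46) = 31*48 = 1488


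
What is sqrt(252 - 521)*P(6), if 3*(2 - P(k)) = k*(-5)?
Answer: 12*I*sqrt(269) ≈ 196.81*I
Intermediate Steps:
P(k) = 2 + 5*k/3 (P(k) = 2 - k*(-5)/3 = 2 - (-5)*k/3 = 2 + 5*k/3)
sqrt(252 - 521)*P(6) = sqrt(252 - 521)*(2 + (5/3)*6) = sqrt(-269)*(2 + 10) = (I*sqrt(269))*12 = 12*I*sqrt(269)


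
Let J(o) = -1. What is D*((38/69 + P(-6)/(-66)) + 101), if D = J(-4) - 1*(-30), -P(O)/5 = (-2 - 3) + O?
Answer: 134357/46 ≈ 2920.8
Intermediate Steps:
P(O) = 25 - 5*O (P(O) = -5*((-2 - 3) + O) = -5*(-5 + O) = 25 - 5*O)
D = 29 (D = -1 - 1*(-30) = -1 + 30 = 29)
D*((38/69 + P(-6)/(-66)) + 101) = 29*((38/69 + (25 - 5*(-6))/(-66)) + 101) = 29*((38*(1/69) + (25 + 30)*(-1/66)) + 101) = 29*((38/69 + 55*(-1/66)) + 101) = 29*((38/69 - ⅚) + 101) = 29*(-13/46 + 101) = 29*(4633/46) = 134357/46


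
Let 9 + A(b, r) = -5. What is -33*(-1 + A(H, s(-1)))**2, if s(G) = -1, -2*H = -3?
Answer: -7425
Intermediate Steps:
H = 3/2 (H = -1/2*(-3) = 3/2 ≈ 1.5000)
A(b, r) = -14 (A(b, r) = -9 - 5 = -14)
-33*(-1 + A(H, s(-1)))**2 = -33*(-1 - 14)**2 = -33*(-15)**2 = -33*225 = -7425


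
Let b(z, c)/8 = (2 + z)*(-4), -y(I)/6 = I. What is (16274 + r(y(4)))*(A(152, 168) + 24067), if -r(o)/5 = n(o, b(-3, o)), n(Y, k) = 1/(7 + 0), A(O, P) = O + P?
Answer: 2777996331/7 ≈ 3.9686e+8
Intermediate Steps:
y(I) = -6*I
b(z, c) = -64 - 32*z (b(z, c) = 8*((2 + z)*(-4)) = 8*(-8 - 4*z) = -64 - 32*z)
n(Y, k) = ⅐ (n(Y, k) = 1/7 = ⅐)
r(o) = -5/7 (r(o) = -5*⅐ = -5/7)
(16274 + r(y(4)))*(A(152, 168) + 24067) = (16274 - 5/7)*((152 + 168) + 24067) = 113913*(320 + 24067)/7 = (113913/7)*24387 = 2777996331/7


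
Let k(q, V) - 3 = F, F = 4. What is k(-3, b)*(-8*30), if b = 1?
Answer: -1680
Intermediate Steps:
k(q, V) = 7 (k(q, V) = 3 + 4 = 7)
k(-3, b)*(-8*30) = 7*(-8*30) = 7*(-240) = -1680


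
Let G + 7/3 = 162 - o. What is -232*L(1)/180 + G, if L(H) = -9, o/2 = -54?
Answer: 4189/15 ≈ 279.27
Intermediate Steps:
o = -108 (o = 2*(-54) = -108)
G = 803/3 (G = -7/3 + (162 - 1*(-108)) = -7/3 + (162 + 108) = -7/3 + 270 = 803/3 ≈ 267.67)
-232*L(1)/180 + G = -(-2088)/180 + 803/3 = -232*(-1/20) + 803/3 = 58/5 + 803/3 = 4189/15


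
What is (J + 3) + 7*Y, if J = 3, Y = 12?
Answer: 90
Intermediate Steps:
(J + 3) + 7*Y = (3 + 3) + 7*12 = 6 + 84 = 90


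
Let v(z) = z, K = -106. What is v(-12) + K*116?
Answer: -12308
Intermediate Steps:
v(-12) + K*116 = -12 - 106*116 = -12 - 12296 = -12308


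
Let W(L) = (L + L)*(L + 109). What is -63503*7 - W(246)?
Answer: -619181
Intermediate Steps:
W(L) = 2*L*(109 + L) (W(L) = (2*L)*(109 + L) = 2*L*(109 + L))
-63503*7 - W(246) = -63503*7 - 2*246*(109 + 246) = -444521 - 2*246*355 = -444521 - 1*174660 = -444521 - 174660 = -619181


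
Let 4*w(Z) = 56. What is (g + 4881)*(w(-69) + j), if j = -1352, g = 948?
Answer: -7799202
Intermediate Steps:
w(Z) = 14 (w(Z) = (¼)*56 = 14)
(g + 4881)*(w(-69) + j) = (948 + 4881)*(14 - 1352) = 5829*(-1338) = -7799202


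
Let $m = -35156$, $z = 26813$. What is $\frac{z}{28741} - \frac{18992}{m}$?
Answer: $\frac{372121725}{252604649} \approx 1.4731$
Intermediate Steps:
$\frac{z}{28741} - \frac{18992}{m} = \frac{26813}{28741} - \frac{18992}{-35156} = 26813 \cdot \frac{1}{28741} - - \frac{4748}{8789} = \frac{26813}{28741} + \frac{4748}{8789} = \frac{372121725}{252604649}$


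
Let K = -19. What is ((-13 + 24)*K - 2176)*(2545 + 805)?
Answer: -7989750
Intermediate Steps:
((-13 + 24)*K - 2176)*(2545 + 805) = ((-13 + 24)*(-19) - 2176)*(2545 + 805) = (11*(-19) - 2176)*3350 = (-209 - 2176)*3350 = -2385*3350 = -7989750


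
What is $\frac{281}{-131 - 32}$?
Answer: $- \frac{281}{163} \approx -1.7239$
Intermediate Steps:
$\frac{281}{-131 - 32} = \frac{281}{-163} = 281 \left(- \frac{1}{163}\right) = - \frac{281}{163}$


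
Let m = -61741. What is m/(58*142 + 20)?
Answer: -61741/8256 ≈ -7.4783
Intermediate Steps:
m/(58*142 + 20) = -61741/(58*142 + 20) = -61741/(8236 + 20) = -61741/8256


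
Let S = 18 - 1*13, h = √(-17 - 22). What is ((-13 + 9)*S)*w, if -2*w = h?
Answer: 10*I*√39 ≈ 62.45*I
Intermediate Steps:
h = I*√39 (h = √(-39) = I*√39 ≈ 6.245*I)
w = -I*√39/2 ≈ -3.1225*I
S = 5 (S = 18 - 13 = 5)
((-13 + 9)*S)*w = ((-13 + 9)*5)*(-I*√39/2) = (-4*5)*(-I*√39/2) = -(-10)*I*√39 = 10*I*√39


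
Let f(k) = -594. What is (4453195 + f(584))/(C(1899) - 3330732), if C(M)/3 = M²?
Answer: 4452601/7487871 ≈ 0.59464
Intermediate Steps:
C(M) = 3*M²
(4453195 + f(584))/(C(1899) - 3330732) = (4453195 - 594)/(3*1899² - 3330732) = 4452601/(3*3606201 - 3330732) = 4452601/(10818603 - 3330732) = 4452601/7487871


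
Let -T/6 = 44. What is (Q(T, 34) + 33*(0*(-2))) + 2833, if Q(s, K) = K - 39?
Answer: 2828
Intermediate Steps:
T = -264 (T = -6*44 = -264)
Q(s, K) = -39 + K
(Q(T, 34) + 33*(0*(-2))) + 2833 = ((-39 + 34) + 33*(0*(-2))) + 2833 = (-5 + 33*0) + 2833 = (-5 + 0) + 2833 = -5 + 2833 = 2828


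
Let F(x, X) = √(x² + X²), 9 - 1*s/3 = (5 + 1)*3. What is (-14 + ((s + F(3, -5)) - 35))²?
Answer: (76 - √34)² ≈ 4923.7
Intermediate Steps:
s = -27 (s = 27 - 3*(5 + 1)*3 = 27 - 18*3 = 27 - 3*18 = 27 - 54 = -27)
F(x, X) = √(X² + x²)
(-14 + ((s + F(3, -5)) - 35))² = (-14 + ((-27 + √((-5)² + 3²)) - 35))² = (-14 + ((-27 + √(25 + 9)) - 35))² = (-14 + ((-27 + √34) - 35))² = (-14 + (-62 + √34))² = (-76 + √34)²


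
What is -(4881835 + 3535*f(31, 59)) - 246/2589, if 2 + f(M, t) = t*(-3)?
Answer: -3666947492/863 ≈ -4.2491e+6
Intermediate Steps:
f(M, t) = -2 - 3*t (f(M, t) = -2 + t*(-3) = -2 - 3*t)
-(4881835 + 3535*f(31, 59)) - 246/2589 = -(4874765 - 625695) - 246/2589 = -3535/(1/(1381 + (-2 - 177))) - 246*1/2589 = -3535/(1/(1381 - 179)) - 82/863 = -3535/(1/1202) - 82/863 = -3535/1/1202 - 82/863 = -3535*1202 - 82/863 = -4249070 - 82/863 = -3666947492/863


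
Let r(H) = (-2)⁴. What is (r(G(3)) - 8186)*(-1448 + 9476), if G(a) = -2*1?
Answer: -65588760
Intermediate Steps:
G(a) = -2
r(H) = 16
(r(G(3)) - 8186)*(-1448 + 9476) = (16 - 8186)*(-1448 + 9476) = -8170*8028 = -65588760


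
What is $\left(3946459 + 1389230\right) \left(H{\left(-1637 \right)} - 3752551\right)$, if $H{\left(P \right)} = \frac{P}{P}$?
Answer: $-20022439756950$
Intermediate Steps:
$H{\left(P \right)} = 1$
$\left(3946459 + 1389230\right) \left(H{\left(-1637 \right)} - 3752551\right) = \left(3946459 + 1389230\right) \left(1 - 3752551\right) = 5335689 \left(-3752550\right) = -20022439756950$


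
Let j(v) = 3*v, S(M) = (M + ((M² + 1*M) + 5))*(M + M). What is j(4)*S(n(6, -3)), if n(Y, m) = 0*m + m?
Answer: -576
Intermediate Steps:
n(Y, m) = m (n(Y, m) = 0 + m = m)
S(M) = 2*M*(5 + M² + 2*M) (S(M) = (M + ((M² + M) + 5))*(2*M) = (M + ((M + M²) + 5))*(2*M) = (M + (5 + M + M²))*(2*M) = (5 + M² + 2*M)*(2*M) = 2*M*(5 + M² + 2*M))
j(4)*S(n(6, -3)) = (3*4)*(2*(-3)*(5 + (-3)² + 2*(-3))) = 12*(2*(-3)*(5 + 9 - 6)) = 12*(2*(-3)*8) = 12*(-48) = -576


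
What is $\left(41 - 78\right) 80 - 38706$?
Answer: $-41666$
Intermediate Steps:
$\left(41 - 78\right) 80 - 38706 = \left(-37\right) 80 - 38706 = -2960 - 38706 = -41666$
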